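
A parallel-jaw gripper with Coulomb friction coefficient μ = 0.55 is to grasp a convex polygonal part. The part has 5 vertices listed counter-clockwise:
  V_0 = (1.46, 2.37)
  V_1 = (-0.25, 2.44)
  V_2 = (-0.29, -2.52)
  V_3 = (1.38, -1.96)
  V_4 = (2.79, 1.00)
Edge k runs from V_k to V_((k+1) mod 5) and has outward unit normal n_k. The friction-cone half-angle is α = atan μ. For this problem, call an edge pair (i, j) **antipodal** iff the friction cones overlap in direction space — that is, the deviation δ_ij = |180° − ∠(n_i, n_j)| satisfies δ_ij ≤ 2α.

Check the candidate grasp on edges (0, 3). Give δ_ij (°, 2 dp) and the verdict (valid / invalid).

α = atan 0.55 = 28.81°;  2α = 57.62°
edge 0: e_0 = (-1.71, +0.07);  n_0 = (+0.0409, +0.9992)
edge 3: e_3 = (+1.41, +2.96);  n_3 = (+0.9028, -0.4301)
∠(n_0, n_3) = 113.13°
δ = |180° − 113.13°| = 66.87°
66.87° > 2α = 57.62°  →  invalid

δ = 66.87°, invalid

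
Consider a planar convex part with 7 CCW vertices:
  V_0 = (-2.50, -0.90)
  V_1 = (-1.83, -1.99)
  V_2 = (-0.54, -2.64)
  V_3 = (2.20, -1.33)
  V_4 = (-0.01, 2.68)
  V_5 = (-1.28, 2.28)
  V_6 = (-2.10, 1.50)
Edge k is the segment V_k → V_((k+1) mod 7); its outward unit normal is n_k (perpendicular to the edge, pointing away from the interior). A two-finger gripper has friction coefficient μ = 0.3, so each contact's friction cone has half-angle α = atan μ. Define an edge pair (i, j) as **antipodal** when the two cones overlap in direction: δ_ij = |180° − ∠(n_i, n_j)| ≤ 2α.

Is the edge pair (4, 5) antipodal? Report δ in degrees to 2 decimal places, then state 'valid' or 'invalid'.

δ = 153.91°, invalid

α = atan 0.3 = 16.70°;  2α = 33.40°
edge 4: e_4 = (-1.27, -0.40);  n_4 = (-0.3004, +0.9538)
edge 5: e_5 = (-0.82, -0.78);  n_5 = (-0.6892, +0.7246)
∠(n_4, n_5) = 26.09°
δ = |180° − 26.09°| = 153.91°
153.91° > 2α = 33.40°  →  invalid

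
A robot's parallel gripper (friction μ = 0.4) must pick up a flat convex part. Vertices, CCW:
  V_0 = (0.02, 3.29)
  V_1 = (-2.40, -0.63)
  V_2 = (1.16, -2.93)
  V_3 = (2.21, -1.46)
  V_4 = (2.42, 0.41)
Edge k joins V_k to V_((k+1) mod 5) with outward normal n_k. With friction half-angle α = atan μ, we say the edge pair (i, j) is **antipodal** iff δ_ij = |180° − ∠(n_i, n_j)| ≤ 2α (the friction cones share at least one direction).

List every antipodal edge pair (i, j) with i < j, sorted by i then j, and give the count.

α = atan 0.4 = 21.80°;  2α = 43.60°
n_0 = (-0.8509, +0.5253)
n_1 = (-0.5427, -0.8399)
n_2 = (+0.8137, -0.5812)
n_3 = (+0.9938, -0.1116)
n_4 = (+0.7682, +0.6402)
  (0,1): δ = 91.18°  ·
  (0,2): δ = 3.85°  ✓
  (0,3): δ = 25.28°  ✓
  (0,4): δ = 71.49°  ·
  (1,2): δ = 92.67°  ·
  (1,3): δ = 63.54°  ·
  (1,4): δ = 17.33°  ✓
  (2,3): δ = 150.87°  ·
  (2,4): δ = 104.66°  ·
  (3,4): δ = 133.79°  ·
antipodal pairs: 3

count = 3; pairs: (0,2), (0,3), (1,4)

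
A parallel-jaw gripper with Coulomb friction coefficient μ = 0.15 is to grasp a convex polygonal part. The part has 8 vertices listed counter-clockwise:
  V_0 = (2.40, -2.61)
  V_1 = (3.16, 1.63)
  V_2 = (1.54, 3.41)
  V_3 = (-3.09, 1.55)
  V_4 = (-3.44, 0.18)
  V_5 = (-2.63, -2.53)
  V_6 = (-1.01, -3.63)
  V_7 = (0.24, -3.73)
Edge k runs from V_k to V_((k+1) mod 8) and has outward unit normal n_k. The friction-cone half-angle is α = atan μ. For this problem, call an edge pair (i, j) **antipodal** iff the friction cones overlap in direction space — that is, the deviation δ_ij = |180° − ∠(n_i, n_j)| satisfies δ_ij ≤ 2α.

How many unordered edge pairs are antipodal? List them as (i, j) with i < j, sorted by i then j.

α = atan 0.15 = 8.53°;  2α = 17.06°
n_0 = (+0.9843, -0.1764)
n_1 = (+0.7396, +0.6731)
n_2 = (-0.3728, +0.9279)
n_3 = (-0.9689, +0.2475)
n_4 = (-0.9581, -0.2864)
n_5 = (-0.5618, -0.8273)
n_6 = (-0.0797, -0.9968)
n_7 = (+0.4603, -0.8878)
  (0,1): δ = 127.53°  ·
  (0,2): δ = 57.95°  ·
  (0,3): δ = 4.17°  ✓
  (0,4): δ = 26.80°  ·
  (0,5): δ = 65.99°  ·
  (0,6): δ = 95.59°  ·
  (0,7): δ = 127.57°  ·
  (1,2): δ = 110.42°  ·
  (1,3): δ = 56.64°  ·
  (1,4): δ = 25.66°  ·
  (1,5): δ = 13.52°  ✓
  (1,6): δ = 43.12°  ·
  (1,7): δ = 75.10°  ·
  (2,3): δ = 126.22°  ·
  (2,4): δ = 95.25°  ·
  (2,5): δ = 56.06°  ·
  (2,6): δ = 26.46°  ·
  (2,7): δ = 5.52°  ✓
  (3,4): δ = 149.03°  ·
  (3,5): δ = 109.85°  ·
  (3,6): δ = 80.24°  ·
  (3,7): δ = 48.26°  ·
  (4,5): δ = 140.82°  ·
  (4,6): δ = 111.21°  ·
  (4,7): δ = 79.23°  ·
  (5,6): δ = 150.40°  ·
  (5,7): δ = 118.42°  ·
  (6,7): δ = 148.02°  ·
antipodal pairs: 3

count = 3; pairs: (0,3), (1,5), (2,7)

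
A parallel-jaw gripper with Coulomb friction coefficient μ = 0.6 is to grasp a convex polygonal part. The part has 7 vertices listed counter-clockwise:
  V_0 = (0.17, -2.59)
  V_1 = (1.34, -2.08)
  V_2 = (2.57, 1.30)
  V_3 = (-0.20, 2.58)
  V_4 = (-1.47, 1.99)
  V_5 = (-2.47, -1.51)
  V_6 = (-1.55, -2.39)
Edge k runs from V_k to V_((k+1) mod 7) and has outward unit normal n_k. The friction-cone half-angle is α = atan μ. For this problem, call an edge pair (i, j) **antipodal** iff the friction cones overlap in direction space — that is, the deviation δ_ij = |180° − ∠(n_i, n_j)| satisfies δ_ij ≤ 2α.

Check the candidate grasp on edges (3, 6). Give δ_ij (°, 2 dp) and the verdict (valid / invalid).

δ = 31.55°, valid

α = atan 0.6 = 30.96°;  2α = 61.93°
edge 3: e_3 = (-1.27, -0.59);  n_3 = (-0.4213, +0.9069)
edge 6: e_6 = (+1.72, -0.20);  n_6 = (-0.1155, -0.9933)
∠(n_3, n_6) = 148.45°
δ = |180° − 148.45°| = 31.55°
31.55° ≤ 2α = 61.93°  →  valid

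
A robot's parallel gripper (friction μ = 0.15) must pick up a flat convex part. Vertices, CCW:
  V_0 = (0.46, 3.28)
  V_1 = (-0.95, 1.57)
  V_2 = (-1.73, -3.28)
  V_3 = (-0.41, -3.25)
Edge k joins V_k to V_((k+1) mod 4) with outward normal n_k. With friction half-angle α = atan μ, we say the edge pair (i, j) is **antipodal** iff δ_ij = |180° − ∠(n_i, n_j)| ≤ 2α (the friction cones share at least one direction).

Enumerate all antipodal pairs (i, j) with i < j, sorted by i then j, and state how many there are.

α = atan 0.15 = 8.53°;  2α = 17.06°
n_0 = (-0.7715, +0.6362)
n_1 = (-0.9873, +0.1588)
n_2 = (+0.0227, -0.9997)
n_3 = (+0.9912, -0.1321)
  (0,1): δ = 149.63°  ·
  (0,2): δ = 49.19°  ·
  (0,3): δ = 31.92°  ·
  (1,2): δ = 79.56°  ·
  (1,3): δ = 1.55°  ✓
  (2,3): δ = 98.89°  ·
antipodal pairs: 1

count = 1; pairs: (1,3)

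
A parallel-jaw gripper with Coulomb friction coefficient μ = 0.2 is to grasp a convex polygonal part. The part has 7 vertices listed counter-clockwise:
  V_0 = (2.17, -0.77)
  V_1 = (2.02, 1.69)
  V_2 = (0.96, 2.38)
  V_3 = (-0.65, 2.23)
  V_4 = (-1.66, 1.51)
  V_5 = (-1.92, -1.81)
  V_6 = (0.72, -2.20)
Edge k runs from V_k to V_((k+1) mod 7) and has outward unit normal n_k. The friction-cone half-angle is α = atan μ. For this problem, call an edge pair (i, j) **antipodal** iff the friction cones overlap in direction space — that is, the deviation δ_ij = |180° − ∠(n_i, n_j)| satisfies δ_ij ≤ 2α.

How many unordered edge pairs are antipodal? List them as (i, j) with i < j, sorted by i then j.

count = 3; pairs: (0,4), (2,5), (3,6)

α = atan 0.2 = 11.31°;  2α = 22.62°
n_0 = (+0.9981, +0.0609)
n_1 = (+0.5455, +0.8381)
n_2 = (-0.0928, +0.9957)
n_3 = (-0.5805, +0.8143)
n_4 = (-0.9969, +0.0781)
n_5 = (-0.1461, -0.9893)
n_6 = (+0.7022, -0.7120)
  (0,1): δ = 126.55°  ·
  (0,2): δ = 88.17°  ·
  (0,3): δ = 58.01°  ·
  (0,4): δ = 7.97°  ✓
  (0,5): δ = 78.11°  ·
  (0,6): δ = 131.11°  ·
  (1,2): δ = 141.62°  ·
  (1,3): δ = 111.45°  ·
  (1,4): δ = 61.42°  ·
  (1,5): δ = 24.66°  ·
  (1,6): δ = 77.66°  ·
  (2,3): δ = 149.84°  ·
  (2,4): δ = 99.80°  ·
  (2,5): δ = 13.73°  ✓
  (2,6): δ = 39.28°  ·
  (3,4): δ = 129.96°  ·
  (3,5): δ = 43.89°  ·
  (3,6): δ = 9.12°  ✓
  (4,5): δ = 93.93°  ·
  (4,6): δ = 40.92°  ·
  (5,6): δ = 126.99°  ·
antipodal pairs: 3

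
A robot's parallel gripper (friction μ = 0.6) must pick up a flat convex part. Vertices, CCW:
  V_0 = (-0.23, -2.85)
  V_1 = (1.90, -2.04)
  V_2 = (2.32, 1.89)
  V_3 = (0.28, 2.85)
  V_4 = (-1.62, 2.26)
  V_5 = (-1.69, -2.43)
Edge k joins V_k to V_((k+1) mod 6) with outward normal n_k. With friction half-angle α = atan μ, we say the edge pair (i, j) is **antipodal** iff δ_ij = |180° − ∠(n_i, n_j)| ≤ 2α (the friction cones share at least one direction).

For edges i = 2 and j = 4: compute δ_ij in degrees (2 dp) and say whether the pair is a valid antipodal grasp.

α = atan 0.6 = 30.96°;  2α = 61.93°
edge 2: e_2 = (-2.04, +0.96);  n_2 = (+0.4258, +0.9048)
edge 4: e_4 = (-0.07, -4.69);  n_4 = (-0.9999, +0.0149)
∠(n_2, n_4) = 114.35°
δ = |180° − 114.35°| = 65.65°
65.65° > 2α = 61.93°  →  invalid

δ = 65.65°, invalid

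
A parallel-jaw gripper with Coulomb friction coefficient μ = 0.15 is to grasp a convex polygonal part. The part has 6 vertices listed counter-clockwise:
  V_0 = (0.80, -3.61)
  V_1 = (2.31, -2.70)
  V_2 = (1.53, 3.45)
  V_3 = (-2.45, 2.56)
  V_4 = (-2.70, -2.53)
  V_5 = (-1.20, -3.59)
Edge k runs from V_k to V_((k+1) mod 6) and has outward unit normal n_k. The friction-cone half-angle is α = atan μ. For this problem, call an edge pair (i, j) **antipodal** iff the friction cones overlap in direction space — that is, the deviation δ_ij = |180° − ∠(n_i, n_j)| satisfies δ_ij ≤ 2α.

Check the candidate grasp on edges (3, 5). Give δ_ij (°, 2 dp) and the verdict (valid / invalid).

δ = 87.76°, invalid

α = atan 0.15 = 8.53°;  2α = 17.06°
edge 3: e_3 = (-0.25, -5.09);  n_3 = (-0.9988, +0.0491)
edge 5: e_5 = (+2.00, -0.02);  n_5 = (-0.0100, -1.0000)
∠(n_3, n_5) = 92.24°
δ = |180° − 92.24°| = 87.76°
87.76° > 2α = 17.06°  →  invalid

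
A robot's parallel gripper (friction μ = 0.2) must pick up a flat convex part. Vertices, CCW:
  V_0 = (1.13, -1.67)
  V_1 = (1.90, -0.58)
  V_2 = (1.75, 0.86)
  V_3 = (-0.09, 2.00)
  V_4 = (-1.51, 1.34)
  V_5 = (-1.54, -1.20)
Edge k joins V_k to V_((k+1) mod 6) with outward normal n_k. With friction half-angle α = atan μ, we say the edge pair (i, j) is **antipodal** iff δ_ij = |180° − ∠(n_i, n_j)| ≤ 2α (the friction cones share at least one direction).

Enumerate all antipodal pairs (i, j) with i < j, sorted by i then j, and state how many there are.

α = atan 0.2 = 11.31°;  2α = 22.62°
n_0 = (+0.8168, -0.5770)
n_1 = (+0.9946, +0.1036)
n_2 = (+0.5267, +0.8501)
n_3 = (-0.4215, +0.9068)
n_4 = (-0.9999, +0.0118)
n_5 = (-0.1734, -0.9849)
  (0,1): δ = 138.81°  ·
  (0,2): δ = 86.54°  ·
  (0,3): δ = 29.83°  ·
  (0,4): δ = 34.56°  ·
  (0,5): δ = 115.25°  ·
  (1,2): δ = 127.73°  ·
  (1,3): δ = 71.02°  ·
  (1,4): δ = 6.62°  ✓
  (1,5): δ = 74.07°  ·
  (2,3): δ = 123.29°  ·
  (2,4): δ = 58.90°  ·
  (2,5): δ = 21.80°  ✓
  (3,4): δ = 115.61°  ·
  (3,5): δ = 34.91°  ·
  (4,5): δ = 99.31°  ·
antipodal pairs: 2

count = 2; pairs: (1,4), (2,5)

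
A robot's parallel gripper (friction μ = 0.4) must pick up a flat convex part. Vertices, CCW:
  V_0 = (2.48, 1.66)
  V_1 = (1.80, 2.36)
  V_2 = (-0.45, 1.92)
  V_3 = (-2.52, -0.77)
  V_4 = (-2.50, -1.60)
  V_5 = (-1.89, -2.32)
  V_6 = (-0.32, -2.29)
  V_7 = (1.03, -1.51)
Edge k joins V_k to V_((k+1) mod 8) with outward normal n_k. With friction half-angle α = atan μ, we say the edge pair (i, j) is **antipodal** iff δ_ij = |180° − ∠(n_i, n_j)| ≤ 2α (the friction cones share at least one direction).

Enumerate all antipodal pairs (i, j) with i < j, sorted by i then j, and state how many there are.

α = atan 0.4 = 21.80°;  2α = 43.60°
n_0 = (+0.7173, +0.6968)
n_1 = (-0.1919, +0.9814)
n_2 = (-0.7925, +0.6099)
n_3 = (-0.9997, -0.0241)
n_4 = (-0.7630, -0.6464)
n_5 = (+0.0191, -0.9998)
n_6 = (+0.5003, -0.8659)
n_7 = (+0.9094, -0.4160)
  (0,1): δ = 123.10°  ·
  (0,2): δ = 81.75°  ·
  (0,3): δ = 42.79°  ✓
  (0,4): δ = 3.90°  ✓
  (0,5): δ = 46.93°  ·
  (0,6): δ = 75.85°  ·
  (0,7): δ = 111.25°  ·
  (1,2): δ = 138.64°  ·
  (1,3): δ = 99.68°  ·
  (1,4): δ = 60.79°  ·
  (1,5): δ = 9.97°  ✓
  (1,6): δ = 18.95°  ✓
  (1,7): δ = 54.36°  ·
  (2,3): δ = 141.04°  ·
  (2,4): δ = 102.15°  ·
  (2,5): δ = 51.33°  ·
  (2,6): δ = 22.40°  ✓
  (2,7): δ = 13.00°  ✓
  (3,4): δ = 141.11°  ·
  (3,5): δ = 90.29°  ·
  (3,6): δ = 61.36°  ·
  (3,7): δ = 25.96°  ✓
  (4,5): δ = 129.18°  ·
  (4,6): δ = 100.25°  ·
  (4,7): δ = 64.85°  ·
  (5,6): δ = 151.08°  ·
  (5,7): δ = 115.67°  ·
  (6,7): δ = 144.60°  ·
antipodal pairs: 7

count = 7; pairs: (0,3), (0,4), (1,5), (1,6), (2,6), (2,7), (3,7)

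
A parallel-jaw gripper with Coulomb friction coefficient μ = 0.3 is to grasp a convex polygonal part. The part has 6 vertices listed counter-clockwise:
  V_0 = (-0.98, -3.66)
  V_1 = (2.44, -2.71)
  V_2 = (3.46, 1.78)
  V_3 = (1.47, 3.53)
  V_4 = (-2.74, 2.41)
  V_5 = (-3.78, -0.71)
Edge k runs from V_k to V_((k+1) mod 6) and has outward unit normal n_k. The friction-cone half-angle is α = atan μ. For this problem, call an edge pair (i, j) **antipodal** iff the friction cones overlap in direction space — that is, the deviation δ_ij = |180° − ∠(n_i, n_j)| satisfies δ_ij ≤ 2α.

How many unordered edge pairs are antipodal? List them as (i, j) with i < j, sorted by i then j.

α = atan 0.3 = 16.70°;  2α = 33.40°
n_0 = (+0.2676, -0.9635)
n_1 = (+0.9752, -0.2215)
n_2 = (+0.6604, +0.7509)
n_3 = (-0.2571, +0.9664)
n_4 = (-0.9487, +0.3162)
n_5 = (-0.7253, -0.6884)
  (0,1): δ = 118.32°  ·
  (0,2): δ = 56.85°  ·
  (0,3): δ = 0.63°  ✓
  (0,4): δ = 56.04°  ·
  (0,5): δ = 117.98°  ·
  (1,2): δ = 118.53°  ·
  (1,3): δ = 62.30°  ·
  (1,4): δ = 5.64°  ✓
  (1,5): δ = 56.30°  ·
  (2,3): δ = 123.77°  ·
  (2,4): δ = 67.11°  ·
  (2,5): δ = 5.17°  ✓
  (3,4): δ = 123.33°  ·
  (3,5): δ = 61.39°  ·
  (4,5): δ = 118.06°  ·
antipodal pairs: 3

count = 3; pairs: (0,3), (1,4), (2,5)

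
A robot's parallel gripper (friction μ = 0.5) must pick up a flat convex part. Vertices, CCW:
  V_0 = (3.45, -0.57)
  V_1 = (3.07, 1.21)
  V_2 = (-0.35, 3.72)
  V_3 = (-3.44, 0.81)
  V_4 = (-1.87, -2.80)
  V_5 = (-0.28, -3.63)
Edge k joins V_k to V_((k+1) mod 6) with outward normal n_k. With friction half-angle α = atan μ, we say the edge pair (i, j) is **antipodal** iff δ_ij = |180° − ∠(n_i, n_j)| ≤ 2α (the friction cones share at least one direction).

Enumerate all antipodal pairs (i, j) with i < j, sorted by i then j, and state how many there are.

α = atan 0.5 = 26.57°;  2α = 53.13°
n_0 = (+0.9780, +0.2088)
n_1 = (+0.5917, +0.8062)
n_2 = (-0.6856, +0.7280)
n_3 = (-0.9170, -0.3988)
n_4 = (-0.4628, -0.8865)
n_5 = (+0.6343, -0.7731)
  (0,1): δ = 138.33°  ·
  (0,2): δ = 58.77°  ·
  (0,3): δ = 11.45°  ✓
  (0,4): δ = 50.38°  ✓
  (0,5): δ = 117.31°  ·
  (1,2): δ = 100.44°  ·
  (1,3): δ = 30.22°  ✓
  (1,4): δ = 8.71°  ✓
  (1,5): δ = 75.64°  ·
  (2,3): δ = 109.78°  ·
  (2,4): δ = 70.85°  ·
  (2,5): δ = 3.92°  ✓
  (3,4): δ = 141.07°  ·
  (3,5): δ = 74.14°  ·
  (4,5): δ = 113.07°  ·
antipodal pairs: 5

count = 5; pairs: (0,3), (0,4), (1,3), (1,4), (2,5)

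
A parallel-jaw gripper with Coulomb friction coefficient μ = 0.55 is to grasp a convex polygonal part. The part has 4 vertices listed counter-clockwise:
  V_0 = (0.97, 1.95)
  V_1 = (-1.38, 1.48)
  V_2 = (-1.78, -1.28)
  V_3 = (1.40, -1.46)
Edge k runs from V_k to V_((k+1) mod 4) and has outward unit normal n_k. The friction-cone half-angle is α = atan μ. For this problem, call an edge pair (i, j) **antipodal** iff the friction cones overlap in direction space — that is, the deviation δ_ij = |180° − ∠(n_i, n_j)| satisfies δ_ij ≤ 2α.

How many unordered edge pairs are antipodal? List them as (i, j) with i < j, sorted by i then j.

α = atan 0.55 = 28.81°;  2α = 57.62°
n_0 = (-0.1961, +0.9806)
n_1 = (-0.9897, +0.1434)
n_2 = (-0.0565, -0.9984)
n_3 = (+0.9921, +0.1251)
  (0,1): δ = 109.56°  ·
  (0,2): δ = 14.55°  ✓
  (0,3): δ = 85.88°  ·
  (1,2): δ = 84.99°  ·
  (1,3): δ = 15.43°  ✓
  (2,3): δ = 79.57°  ·
antipodal pairs: 2

count = 2; pairs: (0,2), (1,3)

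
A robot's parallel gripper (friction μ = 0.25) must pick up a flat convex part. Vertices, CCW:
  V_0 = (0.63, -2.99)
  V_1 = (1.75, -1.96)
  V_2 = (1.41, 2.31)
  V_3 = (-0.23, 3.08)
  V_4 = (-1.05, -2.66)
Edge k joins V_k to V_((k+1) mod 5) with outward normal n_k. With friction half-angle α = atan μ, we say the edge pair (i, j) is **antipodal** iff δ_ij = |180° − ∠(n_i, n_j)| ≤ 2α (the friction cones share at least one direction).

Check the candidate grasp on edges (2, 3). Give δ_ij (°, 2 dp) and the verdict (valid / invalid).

δ = 72.98°, invalid

α = atan 0.25 = 14.04°;  2α = 28.07°
edge 2: e_2 = (-1.64, +0.77);  n_2 = (+0.4250, +0.9052)
edge 3: e_3 = (-0.82, -5.74);  n_3 = (-0.9899, +0.1414)
∠(n_2, n_3) = 107.02°
δ = |180° − 107.02°| = 72.98°
72.98° > 2α = 28.07°  →  invalid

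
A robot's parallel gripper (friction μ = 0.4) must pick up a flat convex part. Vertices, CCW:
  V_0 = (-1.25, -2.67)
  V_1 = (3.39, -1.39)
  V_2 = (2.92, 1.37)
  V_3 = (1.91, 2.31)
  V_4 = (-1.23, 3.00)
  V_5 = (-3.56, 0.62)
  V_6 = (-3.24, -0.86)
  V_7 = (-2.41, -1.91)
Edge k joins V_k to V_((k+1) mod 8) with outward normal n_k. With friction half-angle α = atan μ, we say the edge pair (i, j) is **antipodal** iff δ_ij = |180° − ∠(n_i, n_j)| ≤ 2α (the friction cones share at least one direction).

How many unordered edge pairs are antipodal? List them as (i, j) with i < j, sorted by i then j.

count = 9; pairs: (0,3), (0,4), (1,5), (1,6), (2,5), (2,6), (2,7), (3,6), (3,7)

α = atan 0.4 = 21.80°;  2α = 43.60°
n_0 = (+0.2659, -0.9640)
n_1 = (+0.9858, +0.1679)
n_2 = (+0.6813, +0.7320)
n_3 = (+0.2146, +0.9767)
n_4 = (-0.7146, +0.6996)
n_5 = (-0.9774, -0.2113)
n_6 = (-0.7845, -0.6201)
n_7 = (-0.5480, -0.8365)
  (0,1): δ = 95.76°  ·
  (0,2): δ = 58.37°  ·
  (0,3): δ = 27.82°  ✓
  (0,4): δ = 30.19°  ✓
  (0,5): δ = 86.78°  ·
  (0,6): δ = 112.90°  ·
  (0,7): δ = 131.35°  ·
  (1,2): δ = 142.61°  ·
  (1,3): δ = 112.06°  ·
  (1,4): δ = 54.06°  ·
  (1,5): δ = 2.54°  ✓
  (1,6): δ = 28.66°  ✓
  (1,7): δ = 47.10°  ·
  (2,3): δ = 149.45°  ·
  (2,4): δ = 91.45°  ·
  (2,5): δ = 34.86°  ✓
  (2,6): δ = 8.73°  ✓
  (2,7): δ = 9.71°  ✓
  (3,4): δ = 122.00°  ·
  (3,5): δ = 65.41°  ·
  (3,6): δ = 39.28°  ✓
  (3,7): δ = 20.84°  ✓
  (4,5): δ = 123.41°  ·
  (4,6): δ = 97.28°  ·
  (4,7): δ = 78.84°  ·
  (5,6): δ = 153.87°  ·
  (5,7): δ = 135.43°  ·
  (6,7): δ = 161.56°  ·
antipodal pairs: 9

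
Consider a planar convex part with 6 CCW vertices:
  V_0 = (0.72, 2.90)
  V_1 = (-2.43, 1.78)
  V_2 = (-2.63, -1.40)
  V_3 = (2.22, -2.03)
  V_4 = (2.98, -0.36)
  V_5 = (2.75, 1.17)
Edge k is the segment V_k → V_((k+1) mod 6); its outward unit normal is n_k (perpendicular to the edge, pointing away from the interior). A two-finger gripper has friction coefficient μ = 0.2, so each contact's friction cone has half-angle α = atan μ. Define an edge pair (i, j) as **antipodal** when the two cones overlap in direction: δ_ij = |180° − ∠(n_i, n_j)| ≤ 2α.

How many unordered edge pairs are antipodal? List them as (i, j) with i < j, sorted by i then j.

α = atan 0.2 = 11.31°;  2α = 22.62°
n_0 = (-0.3350, +0.9422)
n_1 = (-0.9980, +0.0628)
n_2 = (-0.1288, -0.9917)
n_3 = (+0.9102, -0.4142)
n_4 = (+0.9889, +0.1487)
n_5 = (+0.6486, +0.7611)
  (0,1): δ = 113.17°  ·
  (0,2): δ = 26.97°  ·
  (0,3): δ = 45.96°  ·
  (0,4): δ = 78.98°  ·
  (0,5): δ = 119.99°  ·
  (1,2): δ = 93.80°  ·
  (1,3): δ = 20.87°  ✓
  (1,4): δ = 12.15°  ✓
  (1,5): δ = 53.16°  ·
  (2,3): δ = 107.07°  ·
  (2,4): δ = 74.05°  ·
  (2,5): δ = 33.04°  ·
  (3,4): δ = 146.98°  ·
  (3,5): δ = 105.97°  ·
  (4,5): δ = 138.99°  ·
antipodal pairs: 2

count = 2; pairs: (1,3), (1,4)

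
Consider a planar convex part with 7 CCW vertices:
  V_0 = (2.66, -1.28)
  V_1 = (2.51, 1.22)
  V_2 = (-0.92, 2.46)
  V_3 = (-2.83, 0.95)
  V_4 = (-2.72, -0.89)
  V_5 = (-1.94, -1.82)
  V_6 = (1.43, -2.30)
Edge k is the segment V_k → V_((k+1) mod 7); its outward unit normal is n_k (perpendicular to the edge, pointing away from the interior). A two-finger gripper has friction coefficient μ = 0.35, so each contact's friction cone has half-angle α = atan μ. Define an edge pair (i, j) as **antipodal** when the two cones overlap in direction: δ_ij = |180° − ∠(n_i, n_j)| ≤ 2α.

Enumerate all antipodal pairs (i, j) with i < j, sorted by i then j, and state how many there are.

α = atan 0.35 = 19.29°;  2α = 38.58°
n_0 = (+0.9982, +0.0599)
n_1 = (+0.3400, +0.9404)
n_2 = (-0.6202, +0.7845)
n_3 = (-0.9982, -0.0597)
n_4 = (-0.7662, -0.6426)
n_5 = (-0.1410, -0.9900)
n_6 = (+0.6383, -0.7698)
  (0,1): δ = 113.31°  ·
  (0,2): δ = 55.10°  ·
  (0,3): δ = 0.01°  ✓
  (0,4): δ = 36.55°  ✓
  (0,5): δ = 78.46°  ·
  (0,6): δ = 126.23°  ·
  (1,2): δ = 121.80°  ·
  (1,3): δ = 66.70°  ·
  (1,4): δ = 30.14°  ✓
  (1,5): δ = 11.77°  ✓
  (1,6): δ = 59.54°  ·
  (2,3): δ = 124.91°  ·
  (2,4): δ = 88.34°  ·
  (2,5): δ = 46.44°  ·
  (2,6): δ = 1.34°  ✓
  (3,4): δ = 143.43°  ·
  (3,5): δ = 101.53°  ·
  (3,6): δ = 53.75°  ·
  (4,5): δ = 138.09°  ·
  (4,6): δ = 90.32°  ·
  (5,6): δ = 132.23°  ·
antipodal pairs: 5

count = 5; pairs: (0,3), (0,4), (1,4), (1,5), (2,6)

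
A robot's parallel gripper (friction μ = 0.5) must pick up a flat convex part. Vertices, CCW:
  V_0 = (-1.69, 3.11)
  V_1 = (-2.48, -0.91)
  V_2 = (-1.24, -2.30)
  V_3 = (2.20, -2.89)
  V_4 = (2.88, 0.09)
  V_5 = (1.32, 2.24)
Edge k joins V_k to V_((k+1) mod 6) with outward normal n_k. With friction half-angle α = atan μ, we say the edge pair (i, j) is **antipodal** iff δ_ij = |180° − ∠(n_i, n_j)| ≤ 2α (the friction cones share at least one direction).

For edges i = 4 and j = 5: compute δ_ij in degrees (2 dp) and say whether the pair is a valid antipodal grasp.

α = atan 0.5 = 26.57°;  2α = 53.13°
edge 4: e_4 = (-1.56, +2.15);  n_4 = (+0.8094, +0.5873)
edge 5: e_5 = (-3.01, +0.87);  n_5 = (+0.2777, +0.9607)
∠(n_4, n_5) = 37.91°
δ = |180° − 37.91°| = 142.09°
142.09° > 2α = 53.13°  →  invalid

δ = 142.09°, invalid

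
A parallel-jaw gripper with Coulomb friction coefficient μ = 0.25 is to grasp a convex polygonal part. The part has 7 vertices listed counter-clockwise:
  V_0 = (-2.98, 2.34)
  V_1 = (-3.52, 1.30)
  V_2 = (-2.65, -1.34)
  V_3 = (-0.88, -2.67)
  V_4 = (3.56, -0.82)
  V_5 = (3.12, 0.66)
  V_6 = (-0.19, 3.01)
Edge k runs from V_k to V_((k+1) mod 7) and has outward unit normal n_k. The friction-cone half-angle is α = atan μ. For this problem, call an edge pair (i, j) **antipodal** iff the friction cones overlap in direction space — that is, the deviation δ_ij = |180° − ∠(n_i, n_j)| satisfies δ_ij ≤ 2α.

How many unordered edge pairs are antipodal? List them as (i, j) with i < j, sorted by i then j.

count = 3; pairs: (1,4), (2,5), (3,6)

α = atan 0.25 = 14.04°;  2α = 28.07°
n_0 = (-0.8875, +0.4608)
n_1 = (-0.9498, -0.3130)
n_2 = (-0.6007, -0.7995)
n_3 = (+0.3846, -0.9231)
n_4 = (+0.9585, +0.2850)
n_5 = (+0.5789, +0.8154)
n_6 = (-0.2335, +0.9724)
  (0,1): δ = 134.32°  ·
  (0,2): δ = 99.48°  ·
  (0,3): δ = 39.94°  ·
  (0,4): δ = 44.00°  ·
  (0,5): δ = 82.07°  ·
  (0,6): δ = 130.94°  ·
  (1,2): δ = 145.16°  ·
  (1,3): δ = 85.62°  ·
  (1,4): δ = 1.68°  ✓
  (1,5): δ = 36.39°  ·
  (1,6): δ = 85.26°  ·
  (2,3): δ = 120.46°  ·
  (2,4): δ = 36.52°  ·
  (2,5): δ = 1.55°  ✓
  (2,6): δ = 50.43°  ·
  (3,4): δ = 96.06°  ·
  (3,5): δ = 57.99°  ·
  (3,6): δ = 9.12°  ✓
  (4,5): δ = 141.93°  ·
  (4,6): δ = 93.05°  ·
  (5,6): δ = 131.12°  ·
antipodal pairs: 3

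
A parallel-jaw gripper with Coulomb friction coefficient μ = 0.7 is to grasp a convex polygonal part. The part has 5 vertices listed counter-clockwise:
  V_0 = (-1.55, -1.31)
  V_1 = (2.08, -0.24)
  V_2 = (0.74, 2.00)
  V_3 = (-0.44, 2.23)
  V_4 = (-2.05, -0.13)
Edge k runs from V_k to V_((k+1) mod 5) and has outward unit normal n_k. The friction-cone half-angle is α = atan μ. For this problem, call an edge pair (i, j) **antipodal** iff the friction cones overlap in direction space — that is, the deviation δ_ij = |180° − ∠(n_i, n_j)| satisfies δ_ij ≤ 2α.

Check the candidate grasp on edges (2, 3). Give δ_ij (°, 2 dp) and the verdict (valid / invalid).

α = atan 0.7 = 34.99°;  2α = 69.98°
edge 2: e_2 = (-1.18, +0.23);  n_2 = (+0.1913, +0.9815)
edge 3: e_3 = (-1.61, -2.36);  n_3 = (-0.8261, +0.5636)
∠(n_2, n_3) = 66.73°
δ = |180° − 66.73°| = 113.27°
113.27° > 2α = 69.98°  →  invalid

δ = 113.27°, invalid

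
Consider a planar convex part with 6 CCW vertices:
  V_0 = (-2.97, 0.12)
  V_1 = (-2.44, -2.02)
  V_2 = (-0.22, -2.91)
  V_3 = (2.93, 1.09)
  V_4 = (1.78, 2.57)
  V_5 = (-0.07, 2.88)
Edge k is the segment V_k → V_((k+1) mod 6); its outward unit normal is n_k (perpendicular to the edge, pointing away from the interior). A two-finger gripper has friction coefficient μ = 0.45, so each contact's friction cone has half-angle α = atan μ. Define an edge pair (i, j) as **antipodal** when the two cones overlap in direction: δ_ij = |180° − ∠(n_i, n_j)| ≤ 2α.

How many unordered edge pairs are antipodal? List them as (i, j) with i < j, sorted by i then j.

count = 4; pairs: (0,3), (1,3), (1,4), (2,5)

α = atan 0.45 = 24.23°;  2α = 48.46°
n_0 = (-0.9707, -0.2404)
n_1 = (-0.3721, -0.9282)
n_2 = (+0.7856, -0.6187)
n_3 = (+0.7896, +0.6136)
n_4 = (+0.1653, +0.9862)
n_5 = (-0.6894, +0.7244)
  (0,1): δ = 125.76°  ·
  (0,2): δ = 52.13°  ·
  (0,3): δ = 23.94°  ✓
  (0,4): δ = 66.58°  ·
  (0,5): δ = 119.67°  ·
  (1,2): δ = 106.37°  ·
  (1,3): δ = 30.31°  ✓
  (1,4): δ = 12.33°  ✓
  (1,5): δ = 65.43°  ·
  (2,3): δ = 103.93°  ·
  (2,4): δ = 61.29°  ·
  (2,5): δ = 8.20°  ✓
  (3,4): δ = 137.36°  ·
  (3,5): δ = 84.27°  ·
  (4,5): δ = 126.90°  ·
antipodal pairs: 4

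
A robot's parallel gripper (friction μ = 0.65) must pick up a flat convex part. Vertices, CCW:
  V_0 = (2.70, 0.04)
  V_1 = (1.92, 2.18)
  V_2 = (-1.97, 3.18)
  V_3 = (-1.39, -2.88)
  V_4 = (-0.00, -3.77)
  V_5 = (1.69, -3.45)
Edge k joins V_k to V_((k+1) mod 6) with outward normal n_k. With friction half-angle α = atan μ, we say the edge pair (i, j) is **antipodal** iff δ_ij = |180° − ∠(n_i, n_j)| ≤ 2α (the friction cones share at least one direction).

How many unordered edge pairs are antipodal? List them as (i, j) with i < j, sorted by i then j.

count = 5; pairs: (0,2), (0,3), (1,3), (1,4), (2,5)

α = atan 0.65 = 33.02°;  2α = 66.05°
n_0 = (+0.9395, +0.3424)
n_1 = (+0.2490, +0.9685)
n_2 = (-0.9955, -0.0953)
n_3 = (-0.5392, -0.8422)
n_4 = (+0.1860, -0.9825)
n_5 = (+0.9606, -0.2780)
  (0,1): δ = 124.44°  ·
  (0,2): δ = 14.56°  ✓
  (0,3): δ = 37.34°  ✓
  (0,4): δ = 80.70°  ·
  (0,5): δ = 143.83°  ·
  (1,2): δ = 70.12°  ·
  (1,3): δ = 18.21°  ✓
  (1,4): δ = 25.14°  ✓
  (1,5): δ = 88.28°  ·
  (2,3): δ = 128.10°  ·
  (2,4): δ = 84.75°  ·
  (2,5): δ = 21.61°  ✓
  (3,4): δ = 136.65°  ·
  (3,5): δ = 73.51°  ·
  (4,5): δ = 116.86°  ·
antipodal pairs: 5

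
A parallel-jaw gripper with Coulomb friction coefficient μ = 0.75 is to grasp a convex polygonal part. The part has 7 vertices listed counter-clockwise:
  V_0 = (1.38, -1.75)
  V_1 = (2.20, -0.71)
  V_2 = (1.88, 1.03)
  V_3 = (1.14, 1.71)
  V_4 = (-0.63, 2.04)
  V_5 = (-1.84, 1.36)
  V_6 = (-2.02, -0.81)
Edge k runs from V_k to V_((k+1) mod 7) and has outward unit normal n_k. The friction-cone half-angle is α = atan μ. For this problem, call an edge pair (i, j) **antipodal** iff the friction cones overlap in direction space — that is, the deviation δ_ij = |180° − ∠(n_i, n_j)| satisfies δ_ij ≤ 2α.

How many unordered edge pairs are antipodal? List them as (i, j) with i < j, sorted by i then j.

count = 10; pairs: (0,3), (0,4), (0,5), (1,4), (1,5), (1,6), (2,5), (2,6), (3,6), (4,6)

α = atan 0.75 = 36.87°;  2α = 73.74°
n_0 = (+0.7853, -0.6192)
n_1 = (+0.9835, +0.1809)
n_2 = (+0.6766, +0.7363)
n_3 = (+0.1833, +0.9831)
n_4 = (-0.4899, +0.8718)
n_5 = (-0.9966, +0.0827)
n_6 = (-0.2665, -0.9638)
  (0,1): δ = 131.32°  ·
  (0,2): δ = 94.33°  ·
  (0,3): δ = 62.31°  ✓
  (0,4): δ = 22.41°  ✓
  (0,5): δ = 33.51°  ✓
  (0,6): δ = 112.80°  ·
  (1,2): δ = 143.00°  ·
  (1,3): δ = 110.98°  ·
  (1,4): δ = 71.09°  ✓
  (1,5): δ = 15.16°  ✓
  (1,6): δ = 64.12°  ✓
  (2,3): δ = 147.98°  ·
  (2,4): δ = 108.08°  ·
  (2,5): δ = 52.16°  ✓
  (2,6): δ = 27.13°  ✓
  (3,4): δ = 140.10°  ·
  (3,5): δ = 84.18°  ·
  (3,6): δ = 4.89°  ✓
  (4,5): δ = 124.08°  ·
  (4,6): δ = 44.79°  ✓
  (5,6): δ = 100.71°  ·
antipodal pairs: 10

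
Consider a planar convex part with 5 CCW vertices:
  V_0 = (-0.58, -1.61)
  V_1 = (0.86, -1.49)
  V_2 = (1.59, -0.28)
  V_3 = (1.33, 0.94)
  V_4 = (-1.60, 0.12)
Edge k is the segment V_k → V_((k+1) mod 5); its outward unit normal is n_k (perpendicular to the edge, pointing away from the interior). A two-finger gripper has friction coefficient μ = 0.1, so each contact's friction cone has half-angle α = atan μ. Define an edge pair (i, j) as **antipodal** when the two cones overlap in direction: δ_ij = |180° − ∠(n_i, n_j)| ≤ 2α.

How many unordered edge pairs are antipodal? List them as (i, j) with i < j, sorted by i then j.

count = 1; pairs: (0,3)

α = atan 0.1 = 5.71°;  2α = 11.42°
n_0 = (+0.0830, -0.9965)
n_1 = (+0.8562, -0.5166)
n_2 = (+0.9780, +0.2084)
n_3 = (-0.2695, +0.9630)
n_4 = (-0.8614, -0.5079)
  (0,1): δ = 125.87°  ·
  (0,2): δ = 82.73°  ·
  (0,3): δ = 10.87°  ✓
  (0,4): δ = 115.76°  ·
  (1,2): δ = 136.87°  ·
  (1,3): δ = 43.26°  ·
  (1,4): δ = 61.63°  ·
  (2,3): δ = 86.40°  ·
  (2,4): δ = 18.49°  ·
  (3,4): δ = 75.11°  ·
antipodal pairs: 1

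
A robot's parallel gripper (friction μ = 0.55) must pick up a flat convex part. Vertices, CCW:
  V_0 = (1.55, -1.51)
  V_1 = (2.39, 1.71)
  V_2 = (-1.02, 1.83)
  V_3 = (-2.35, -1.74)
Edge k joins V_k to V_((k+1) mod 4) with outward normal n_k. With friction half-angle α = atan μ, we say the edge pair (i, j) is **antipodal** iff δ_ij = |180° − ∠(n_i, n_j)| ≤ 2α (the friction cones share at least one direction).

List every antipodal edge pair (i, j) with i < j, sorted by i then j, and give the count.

count = 2; pairs: (0,2), (1,3)

α = atan 0.55 = 28.81°;  2α = 57.62°
n_0 = (+0.9676, -0.2524)
n_1 = (+0.0352, +0.9994)
n_2 = (-0.9371, +0.3491)
n_3 = (+0.0589, -0.9983)
  (0,1): δ = 77.39°  ·
  (0,2): δ = 5.81°  ✓
  (0,3): δ = 108.00°  ·
  (1,2): δ = 108.42°  ·
  (1,3): δ = 5.39°  ✓
  (2,3): δ = 66.19°  ·
antipodal pairs: 2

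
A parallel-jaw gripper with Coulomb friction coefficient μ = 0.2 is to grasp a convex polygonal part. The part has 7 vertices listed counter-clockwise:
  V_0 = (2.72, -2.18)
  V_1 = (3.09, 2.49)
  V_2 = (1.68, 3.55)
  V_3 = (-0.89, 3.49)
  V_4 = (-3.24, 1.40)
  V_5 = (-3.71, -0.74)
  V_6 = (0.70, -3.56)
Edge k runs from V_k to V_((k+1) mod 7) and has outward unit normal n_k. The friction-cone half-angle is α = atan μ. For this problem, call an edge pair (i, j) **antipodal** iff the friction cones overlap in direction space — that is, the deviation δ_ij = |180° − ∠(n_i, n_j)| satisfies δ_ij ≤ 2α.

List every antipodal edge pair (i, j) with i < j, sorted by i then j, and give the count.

count = 3; pairs: (0,4), (1,5), (3,6)

α = atan 0.2 = 11.31°;  2α = 22.62°
n_0 = (+0.9969, -0.0790)
n_1 = (+0.6009, +0.7993)
n_2 = (-0.0233, +0.9997)
n_3 = (-0.6646, +0.7472)
n_4 = (-0.9767, +0.2145)
n_5 = (-0.5387, -0.8425)
n_6 = (+0.5641, -0.8257)
  (0,1): δ = 122.40°  ·
  (0,2): δ = 84.13°  ·
  (0,3): δ = 43.82°  ·
  (0,4): δ = 7.86°  ✓
  (0,5): δ = 61.93°  ·
  (0,6): δ = 128.87°  ·
  (1,2): δ = 141.73°  ·
  (1,3): δ = 101.42°  ·
  (1,4): δ = 65.45°  ·
  (1,5): δ = 4.34°  ✓
  (1,6): δ = 71.27°  ·
  (2,3): δ = 139.69°  ·
  (2,4): δ = 103.72°  ·
  (2,5): δ = 33.93°  ·
  (2,6): δ = 33.00°  ·
  (3,4): δ = 144.04°  ·
  (3,5): δ = 74.25°  ·
  (3,6): δ = 7.31°  ✓
  (4,5): δ = 110.21°  ·
  (4,6): δ = 43.27°  ·
  (5,6): δ = 113.06°  ·
antipodal pairs: 3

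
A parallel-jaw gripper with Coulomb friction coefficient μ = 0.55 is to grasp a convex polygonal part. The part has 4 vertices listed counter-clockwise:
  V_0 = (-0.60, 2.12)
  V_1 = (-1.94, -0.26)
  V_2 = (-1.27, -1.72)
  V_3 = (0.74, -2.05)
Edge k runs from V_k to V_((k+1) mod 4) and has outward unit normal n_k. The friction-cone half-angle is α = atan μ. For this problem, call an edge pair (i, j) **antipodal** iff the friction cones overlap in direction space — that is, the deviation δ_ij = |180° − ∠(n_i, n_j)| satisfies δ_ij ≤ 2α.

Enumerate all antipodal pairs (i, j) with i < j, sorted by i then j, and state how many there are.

α = atan 0.55 = 28.81°;  2α = 57.62°
n_0 = (-0.8714, +0.4906)
n_1 = (-0.9089, -0.4171)
n_2 = (-0.1620, -0.9868)
n_3 = (+0.9521, +0.3059)
  (0,1): δ = 125.97°  ·
  (0,2): δ = 69.94°  ·
  (0,3): δ = 47.20°  ✓
  (1,2): δ = 123.97°  ·
  (1,3): δ = 6.84°  ✓
  (2,3): δ = 62.86°  ·
antipodal pairs: 2

count = 2; pairs: (0,3), (1,3)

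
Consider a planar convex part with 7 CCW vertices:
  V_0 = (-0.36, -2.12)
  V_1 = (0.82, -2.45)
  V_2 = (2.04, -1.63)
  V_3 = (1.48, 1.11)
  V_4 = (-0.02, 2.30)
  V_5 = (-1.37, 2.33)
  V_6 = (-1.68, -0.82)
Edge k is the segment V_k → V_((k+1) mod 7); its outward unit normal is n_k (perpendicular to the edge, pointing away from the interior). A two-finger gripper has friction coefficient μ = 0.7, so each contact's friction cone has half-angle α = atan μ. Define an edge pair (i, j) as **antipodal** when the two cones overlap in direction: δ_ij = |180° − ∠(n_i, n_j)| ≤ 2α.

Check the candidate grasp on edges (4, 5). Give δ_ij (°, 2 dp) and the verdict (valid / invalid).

δ = 94.35°, invalid

α = atan 0.7 = 34.99°;  2α = 69.98°
edge 4: e_4 = (-1.35, +0.03);  n_4 = (+0.0222, +0.9998)
edge 5: e_5 = (-0.31, -3.15);  n_5 = (-0.9952, +0.0979)
∠(n_4, n_5) = 85.65°
δ = |180° − 85.65°| = 94.35°
94.35° > 2α = 69.98°  →  invalid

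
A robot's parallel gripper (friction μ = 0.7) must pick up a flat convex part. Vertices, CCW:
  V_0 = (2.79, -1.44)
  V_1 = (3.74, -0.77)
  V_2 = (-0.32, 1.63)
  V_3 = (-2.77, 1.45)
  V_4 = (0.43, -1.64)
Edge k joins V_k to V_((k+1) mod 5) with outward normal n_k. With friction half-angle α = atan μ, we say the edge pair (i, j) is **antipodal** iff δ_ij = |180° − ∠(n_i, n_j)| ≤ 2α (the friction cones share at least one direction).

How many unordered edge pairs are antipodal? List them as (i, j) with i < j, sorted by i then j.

α = atan 0.7 = 34.99°;  2α = 69.98°
n_0 = (+0.5763, -0.8172)
n_1 = (+0.5089, +0.8608)
n_2 = (-0.0733, +0.9973)
n_3 = (-0.6946, -0.7194)
n_4 = (+0.0844, -0.9964)
  (0,1): δ = 65.78°  ✓
  (0,2): δ = 30.99°  ✓
  (0,3): δ = 100.81°  ·
  (0,4): δ = 149.65°  ·
  (1,2): δ = 145.21°  ·
  (1,3): δ = 13.41°  ✓
  (1,4): δ = 35.43°  ✓
  (2,3): δ = 48.20°  ✓
  (2,4): δ = 0.64°  ✓
  (3,4): δ = 131.16°  ·
antipodal pairs: 6

count = 6; pairs: (0,1), (0,2), (1,3), (1,4), (2,3), (2,4)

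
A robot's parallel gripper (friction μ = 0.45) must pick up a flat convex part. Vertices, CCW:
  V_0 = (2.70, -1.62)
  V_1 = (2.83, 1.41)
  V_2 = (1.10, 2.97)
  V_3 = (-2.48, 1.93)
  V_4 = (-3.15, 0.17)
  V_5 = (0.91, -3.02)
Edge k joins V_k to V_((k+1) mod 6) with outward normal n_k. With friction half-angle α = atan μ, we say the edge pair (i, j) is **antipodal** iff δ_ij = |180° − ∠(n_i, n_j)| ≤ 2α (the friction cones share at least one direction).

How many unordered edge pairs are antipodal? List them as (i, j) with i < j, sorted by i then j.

α = atan 0.45 = 24.23°;  2α = 48.46°
n_0 = (+0.9991, -0.0429)
n_1 = (+0.6697, +0.7427)
n_2 = (-0.2790, +0.9603)
n_3 = (-0.9346, +0.3558)
n_4 = (-0.6178, -0.7863)
n_5 = (+0.6161, -0.7877)
  (0,1): δ = 129.59°  ·
  (0,2): δ = 71.34°  ·
  (0,3): δ = 18.38°  ✓
  (0,4): δ = 54.30°  ·
  (0,5): δ = 130.49°  ·
  (1,2): δ = 121.76°  ·
  (1,3): δ = 68.80°  ·
  (1,4): δ = 3.88°  ✓
  (1,5): δ = 80.07°  ·
  (2,3): δ = 127.04°  ·
  (2,4): δ = 54.36°  ·
  (2,5): δ = 21.83°  ✓
  (3,4): δ = 107.32°  ·
  (3,5): δ = 31.13°  ✓
  (4,5): δ = 103.81°  ·
antipodal pairs: 4

count = 4; pairs: (0,3), (1,4), (2,5), (3,5)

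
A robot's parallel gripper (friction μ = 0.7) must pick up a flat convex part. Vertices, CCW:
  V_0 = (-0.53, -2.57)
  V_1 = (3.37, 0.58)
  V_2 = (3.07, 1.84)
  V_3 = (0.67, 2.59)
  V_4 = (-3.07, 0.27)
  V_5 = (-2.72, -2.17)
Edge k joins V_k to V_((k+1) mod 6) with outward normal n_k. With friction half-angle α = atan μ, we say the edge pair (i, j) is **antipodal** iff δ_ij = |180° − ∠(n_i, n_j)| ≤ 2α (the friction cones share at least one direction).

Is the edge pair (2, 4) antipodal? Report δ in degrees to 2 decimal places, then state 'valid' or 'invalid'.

α = atan 0.7 = 34.99°;  2α = 69.98°
edge 2: e_2 = (-2.40, +0.75);  n_2 = (+0.2983, +0.9545)
edge 4: e_4 = (+0.35, -2.44);  n_4 = (-0.9899, -0.1420)
∠(n_2, n_4) = 115.52°
δ = |180° − 115.52°| = 64.48°
64.48° ≤ 2α = 69.98°  →  valid

δ = 64.48°, valid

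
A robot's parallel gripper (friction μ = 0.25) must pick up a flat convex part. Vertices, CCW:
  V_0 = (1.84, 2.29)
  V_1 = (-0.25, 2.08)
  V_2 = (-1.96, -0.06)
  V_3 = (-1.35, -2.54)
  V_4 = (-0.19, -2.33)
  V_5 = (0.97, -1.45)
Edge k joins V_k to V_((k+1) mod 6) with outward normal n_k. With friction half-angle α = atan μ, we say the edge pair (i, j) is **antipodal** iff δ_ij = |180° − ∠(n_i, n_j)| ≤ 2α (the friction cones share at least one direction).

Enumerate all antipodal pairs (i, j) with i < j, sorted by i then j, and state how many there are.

α = atan 0.25 = 14.04°;  2α = 28.07°
n_0 = (-0.1000, +0.9950)
n_1 = (-0.7812, +0.6242)
n_2 = (-0.9711, -0.2388)
n_3 = (+0.1781, -0.9840)
n_4 = (+0.6044, -0.7967)
n_5 = (+0.9740, -0.2266)
  (0,1): δ = 134.36°  ·
  (0,2): δ = 81.92°  ·
  (0,3): δ = 4.52°  ✓
  (0,4): δ = 31.45°  ·
  (0,5): δ = 71.17°  ·
  (1,2): δ = 127.55°  ·
  (1,3): δ = 41.11°  ·
  (1,4): δ = 14.19°  ✓
  (1,5): δ = 25.53°  ✓
  (2,3): δ = 93.56°  ·
  (2,4): δ = 66.63°  ·
  (2,5): δ = 26.91°  ✓
  (3,4): δ = 153.08°  ·
  (3,5): δ = 113.36°  ·
  (4,5): δ = 140.28°  ·
antipodal pairs: 4

count = 4; pairs: (0,3), (1,4), (1,5), (2,5)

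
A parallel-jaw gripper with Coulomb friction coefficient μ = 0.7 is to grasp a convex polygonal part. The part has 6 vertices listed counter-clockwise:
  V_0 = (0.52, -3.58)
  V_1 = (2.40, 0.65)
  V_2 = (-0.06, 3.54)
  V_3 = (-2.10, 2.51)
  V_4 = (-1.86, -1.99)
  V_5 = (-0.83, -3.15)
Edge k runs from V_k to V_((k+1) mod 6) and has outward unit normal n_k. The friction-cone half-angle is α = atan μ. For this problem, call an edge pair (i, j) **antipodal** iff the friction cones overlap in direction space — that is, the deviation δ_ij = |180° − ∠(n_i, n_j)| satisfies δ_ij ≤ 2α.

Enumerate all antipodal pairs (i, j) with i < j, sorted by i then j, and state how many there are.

count = 7; pairs: (0,2), (0,3), (0,4), (1,3), (1,4), (1,5), (2,5)

α = atan 0.7 = 34.99°;  2α = 69.98°
n_0 = (+0.9138, -0.4061)
n_1 = (+0.7615, +0.6482)
n_2 = (-0.4507, +0.8927)
n_3 = (-0.9986, -0.0533)
n_4 = (-0.7478, -0.6640)
n_5 = (-0.3035, -0.9528)
  (0,1): δ = 115.63°  ·
  (0,2): δ = 39.25°  ✓
  (0,3): δ = 27.02°  ✓
  (0,4): δ = 65.57°  ✓
  (0,5): δ = 96.29°  ·
  (1,2): δ = 103.62°  ·
  (1,3): δ = 37.35°  ✓
  (1,4): δ = 1.20°  ✓
  (1,5): δ = 31.93°  ✓
  (2,3): δ = 113.74°  ·
  (2,4): δ = 75.19°  ·
  (2,5): δ = 44.46°  ✓
  (3,4): δ = 141.45°  ·
  (3,5): δ = 110.72°  ·
  (4,5): δ = 149.27°  ·
antipodal pairs: 7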